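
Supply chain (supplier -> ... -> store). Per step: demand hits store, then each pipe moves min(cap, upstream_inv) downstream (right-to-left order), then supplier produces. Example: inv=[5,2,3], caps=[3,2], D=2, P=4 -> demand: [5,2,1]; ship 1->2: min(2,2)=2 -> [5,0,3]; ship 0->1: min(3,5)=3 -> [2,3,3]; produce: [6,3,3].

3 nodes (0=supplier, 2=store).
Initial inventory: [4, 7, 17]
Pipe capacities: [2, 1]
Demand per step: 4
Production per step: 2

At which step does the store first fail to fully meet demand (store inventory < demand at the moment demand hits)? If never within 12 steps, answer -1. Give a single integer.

Step 1: demand=4,sold=4 ship[1->2]=1 ship[0->1]=2 prod=2 -> [4 8 14]
Step 2: demand=4,sold=4 ship[1->2]=1 ship[0->1]=2 prod=2 -> [4 9 11]
Step 3: demand=4,sold=4 ship[1->2]=1 ship[0->1]=2 prod=2 -> [4 10 8]
Step 4: demand=4,sold=4 ship[1->2]=1 ship[0->1]=2 prod=2 -> [4 11 5]
Step 5: demand=4,sold=4 ship[1->2]=1 ship[0->1]=2 prod=2 -> [4 12 2]
Step 6: demand=4,sold=2 ship[1->2]=1 ship[0->1]=2 prod=2 -> [4 13 1]
Step 7: demand=4,sold=1 ship[1->2]=1 ship[0->1]=2 prod=2 -> [4 14 1]
Step 8: demand=4,sold=1 ship[1->2]=1 ship[0->1]=2 prod=2 -> [4 15 1]
Step 9: demand=4,sold=1 ship[1->2]=1 ship[0->1]=2 prod=2 -> [4 16 1]
Step 10: demand=4,sold=1 ship[1->2]=1 ship[0->1]=2 prod=2 -> [4 17 1]
Step 11: demand=4,sold=1 ship[1->2]=1 ship[0->1]=2 prod=2 -> [4 18 1]
Step 12: demand=4,sold=1 ship[1->2]=1 ship[0->1]=2 prod=2 -> [4 19 1]
First stockout at step 6

6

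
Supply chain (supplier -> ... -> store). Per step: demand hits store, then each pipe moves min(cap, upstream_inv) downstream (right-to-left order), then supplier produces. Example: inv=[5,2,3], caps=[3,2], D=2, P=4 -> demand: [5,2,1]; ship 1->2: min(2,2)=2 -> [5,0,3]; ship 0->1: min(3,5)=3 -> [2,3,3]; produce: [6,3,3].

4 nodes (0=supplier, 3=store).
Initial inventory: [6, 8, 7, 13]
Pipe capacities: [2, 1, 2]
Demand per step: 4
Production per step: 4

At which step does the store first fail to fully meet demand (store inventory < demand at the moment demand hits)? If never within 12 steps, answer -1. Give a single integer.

Step 1: demand=4,sold=4 ship[2->3]=2 ship[1->2]=1 ship[0->1]=2 prod=4 -> [8 9 6 11]
Step 2: demand=4,sold=4 ship[2->3]=2 ship[1->2]=1 ship[0->1]=2 prod=4 -> [10 10 5 9]
Step 3: demand=4,sold=4 ship[2->3]=2 ship[1->2]=1 ship[0->1]=2 prod=4 -> [12 11 4 7]
Step 4: demand=4,sold=4 ship[2->3]=2 ship[1->2]=1 ship[0->1]=2 prod=4 -> [14 12 3 5]
Step 5: demand=4,sold=4 ship[2->3]=2 ship[1->2]=1 ship[0->1]=2 prod=4 -> [16 13 2 3]
Step 6: demand=4,sold=3 ship[2->3]=2 ship[1->2]=1 ship[0->1]=2 prod=4 -> [18 14 1 2]
Step 7: demand=4,sold=2 ship[2->3]=1 ship[1->2]=1 ship[0->1]=2 prod=4 -> [20 15 1 1]
Step 8: demand=4,sold=1 ship[2->3]=1 ship[1->2]=1 ship[0->1]=2 prod=4 -> [22 16 1 1]
Step 9: demand=4,sold=1 ship[2->3]=1 ship[1->2]=1 ship[0->1]=2 prod=4 -> [24 17 1 1]
Step 10: demand=4,sold=1 ship[2->3]=1 ship[1->2]=1 ship[0->1]=2 prod=4 -> [26 18 1 1]
Step 11: demand=4,sold=1 ship[2->3]=1 ship[1->2]=1 ship[0->1]=2 prod=4 -> [28 19 1 1]
Step 12: demand=4,sold=1 ship[2->3]=1 ship[1->2]=1 ship[0->1]=2 prod=4 -> [30 20 1 1]
First stockout at step 6

6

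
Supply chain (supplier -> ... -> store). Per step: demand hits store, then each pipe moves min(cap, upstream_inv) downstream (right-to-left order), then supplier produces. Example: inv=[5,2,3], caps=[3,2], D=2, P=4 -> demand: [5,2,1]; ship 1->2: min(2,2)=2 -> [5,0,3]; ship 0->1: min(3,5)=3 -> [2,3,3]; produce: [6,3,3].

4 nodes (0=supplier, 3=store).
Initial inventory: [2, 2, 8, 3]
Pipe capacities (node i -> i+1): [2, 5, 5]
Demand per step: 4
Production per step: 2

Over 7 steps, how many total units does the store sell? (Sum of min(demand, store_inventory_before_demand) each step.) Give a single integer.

Answer: 21

Derivation:
Step 1: sold=3 (running total=3) -> [2 2 5 5]
Step 2: sold=4 (running total=7) -> [2 2 2 6]
Step 3: sold=4 (running total=11) -> [2 2 2 4]
Step 4: sold=4 (running total=15) -> [2 2 2 2]
Step 5: sold=2 (running total=17) -> [2 2 2 2]
Step 6: sold=2 (running total=19) -> [2 2 2 2]
Step 7: sold=2 (running total=21) -> [2 2 2 2]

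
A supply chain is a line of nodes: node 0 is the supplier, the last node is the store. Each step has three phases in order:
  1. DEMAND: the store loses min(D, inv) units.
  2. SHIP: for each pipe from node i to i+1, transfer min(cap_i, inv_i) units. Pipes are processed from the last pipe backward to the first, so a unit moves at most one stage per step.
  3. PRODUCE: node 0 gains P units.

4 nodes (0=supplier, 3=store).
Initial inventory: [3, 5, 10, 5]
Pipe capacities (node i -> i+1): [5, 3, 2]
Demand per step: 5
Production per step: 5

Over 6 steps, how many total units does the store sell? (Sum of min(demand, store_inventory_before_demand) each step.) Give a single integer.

Step 1: sold=5 (running total=5) -> [5 5 11 2]
Step 2: sold=2 (running total=7) -> [5 7 12 2]
Step 3: sold=2 (running total=9) -> [5 9 13 2]
Step 4: sold=2 (running total=11) -> [5 11 14 2]
Step 5: sold=2 (running total=13) -> [5 13 15 2]
Step 6: sold=2 (running total=15) -> [5 15 16 2]

Answer: 15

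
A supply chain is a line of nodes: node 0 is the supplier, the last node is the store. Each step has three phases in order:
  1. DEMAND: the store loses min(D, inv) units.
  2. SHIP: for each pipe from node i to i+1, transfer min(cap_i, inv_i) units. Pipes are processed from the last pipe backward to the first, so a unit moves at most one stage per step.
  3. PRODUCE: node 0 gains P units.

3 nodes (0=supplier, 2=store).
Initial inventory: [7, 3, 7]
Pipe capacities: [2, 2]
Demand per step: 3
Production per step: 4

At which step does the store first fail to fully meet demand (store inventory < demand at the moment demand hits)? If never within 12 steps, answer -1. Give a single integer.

Step 1: demand=3,sold=3 ship[1->2]=2 ship[0->1]=2 prod=4 -> [9 3 6]
Step 2: demand=3,sold=3 ship[1->2]=2 ship[0->1]=2 prod=4 -> [11 3 5]
Step 3: demand=3,sold=3 ship[1->2]=2 ship[0->1]=2 prod=4 -> [13 3 4]
Step 4: demand=3,sold=3 ship[1->2]=2 ship[0->1]=2 prod=4 -> [15 3 3]
Step 5: demand=3,sold=3 ship[1->2]=2 ship[0->1]=2 prod=4 -> [17 3 2]
Step 6: demand=3,sold=2 ship[1->2]=2 ship[0->1]=2 prod=4 -> [19 3 2]
Step 7: demand=3,sold=2 ship[1->2]=2 ship[0->1]=2 prod=4 -> [21 3 2]
Step 8: demand=3,sold=2 ship[1->2]=2 ship[0->1]=2 prod=4 -> [23 3 2]
Step 9: demand=3,sold=2 ship[1->2]=2 ship[0->1]=2 prod=4 -> [25 3 2]
Step 10: demand=3,sold=2 ship[1->2]=2 ship[0->1]=2 prod=4 -> [27 3 2]
Step 11: demand=3,sold=2 ship[1->2]=2 ship[0->1]=2 prod=4 -> [29 3 2]
Step 12: demand=3,sold=2 ship[1->2]=2 ship[0->1]=2 prod=4 -> [31 3 2]
First stockout at step 6

6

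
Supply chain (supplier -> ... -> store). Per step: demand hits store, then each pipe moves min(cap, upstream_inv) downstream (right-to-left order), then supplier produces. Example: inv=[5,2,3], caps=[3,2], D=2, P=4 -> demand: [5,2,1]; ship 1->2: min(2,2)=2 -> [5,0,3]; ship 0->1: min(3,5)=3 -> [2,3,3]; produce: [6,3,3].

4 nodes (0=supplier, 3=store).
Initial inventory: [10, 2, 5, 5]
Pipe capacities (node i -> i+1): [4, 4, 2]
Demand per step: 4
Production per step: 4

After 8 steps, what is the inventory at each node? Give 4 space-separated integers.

Step 1: demand=4,sold=4 ship[2->3]=2 ship[1->2]=2 ship[0->1]=4 prod=4 -> inv=[10 4 5 3]
Step 2: demand=4,sold=3 ship[2->3]=2 ship[1->2]=4 ship[0->1]=4 prod=4 -> inv=[10 4 7 2]
Step 3: demand=4,sold=2 ship[2->3]=2 ship[1->2]=4 ship[0->1]=4 prod=4 -> inv=[10 4 9 2]
Step 4: demand=4,sold=2 ship[2->3]=2 ship[1->2]=4 ship[0->1]=4 prod=4 -> inv=[10 4 11 2]
Step 5: demand=4,sold=2 ship[2->3]=2 ship[1->2]=4 ship[0->1]=4 prod=4 -> inv=[10 4 13 2]
Step 6: demand=4,sold=2 ship[2->3]=2 ship[1->2]=4 ship[0->1]=4 prod=4 -> inv=[10 4 15 2]
Step 7: demand=4,sold=2 ship[2->3]=2 ship[1->2]=4 ship[0->1]=4 prod=4 -> inv=[10 4 17 2]
Step 8: demand=4,sold=2 ship[2->3]=2 ship[1->2]=4 ship[0->1]=4 prod=4 -> inv=[10 4 19 2]

10 4 19 2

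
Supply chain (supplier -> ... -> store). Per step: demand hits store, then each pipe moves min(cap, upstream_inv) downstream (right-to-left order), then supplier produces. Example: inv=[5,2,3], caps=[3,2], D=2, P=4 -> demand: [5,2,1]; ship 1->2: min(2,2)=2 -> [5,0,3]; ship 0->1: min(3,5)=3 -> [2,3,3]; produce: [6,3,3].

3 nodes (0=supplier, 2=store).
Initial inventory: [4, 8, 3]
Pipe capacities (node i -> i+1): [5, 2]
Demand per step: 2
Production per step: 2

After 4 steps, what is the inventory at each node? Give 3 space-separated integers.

Step 1: demand=2,sold=2 ship[1->2]=2 ship[0->1]=4 prod=2 -> inv=[2 10 3]
Step 2: demand=2,sold=2 ship[1->2]=2 ship[0->1]=2 prod=2 -> inv=[2 10 3]
Step 3: demand=2,sold=2 ship[1->2]=2 ship[0->1]=2 prod=2 -> inv=[2 10 3]
Step 4: demand=2,sold=2 ship[1->2]=2 ship[0->1]=2 prod=2 -> inv=[2 10 3]

2 10 3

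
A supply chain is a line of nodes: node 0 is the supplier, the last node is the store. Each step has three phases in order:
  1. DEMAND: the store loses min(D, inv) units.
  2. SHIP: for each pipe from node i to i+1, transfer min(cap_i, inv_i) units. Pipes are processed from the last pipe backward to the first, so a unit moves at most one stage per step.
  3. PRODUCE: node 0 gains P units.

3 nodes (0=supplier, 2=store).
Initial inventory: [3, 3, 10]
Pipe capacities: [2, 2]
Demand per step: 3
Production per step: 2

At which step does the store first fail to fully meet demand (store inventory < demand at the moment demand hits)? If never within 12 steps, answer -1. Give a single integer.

Step 1: demand=3,sold=3 ship[1->2]=2 ship[0->1]=2 prod=2 -> [3 3 9]
Step 2: demand=3,sold=3 ship[1->2]=2 ship[0->1]=2 prod=2 -> [3 3 8]
Step 3: demand=3,sold=3 ship[1->2]=2 ship[0->1]=2 prod=2 -> [3 3 7]
Step 4: demand=3,sold=3 ship[1->2]=2 ship[0->1]=2 prod=2 -> [3 3 6]
Step 5: demand=3,sold=3 ship[1->2]=2 ship[0->1]=2 prod=2 -> [3 3 5]
Step 6: demand=3,sold=3 ship[1->2]=2 ship[0->1]=2 prod=2 -> [3 3 4]
Step 7: demand=3,sold=3 ship[1->2]=2 ship[0->1]=2 prod=2 -> [3 3 3]
Step 8: demand=3,sold=3 ship[1->2]=2 ship[0->1]=2 prod=2 -> [3 3 2]
Step 9: demand=3,sold=2 ship[1->2]=2 ship[0->1]=2 prod=2 -> [3 3 2]
Step 10: demand=3,sold=2 ship[1->2]=2 ship[0->1]=2 prod=2 -> [3 3 2]
Step 11: demand=3,sold=2 ship[1->2]=2 ship[0->1]=2 prod=2 -> [3 3 2]
Step 12: demand=3,sold=2 ship[1->2]=2 ship[0->1]=2 prod=2 -> [3 3 2]
First stockout at step 9

9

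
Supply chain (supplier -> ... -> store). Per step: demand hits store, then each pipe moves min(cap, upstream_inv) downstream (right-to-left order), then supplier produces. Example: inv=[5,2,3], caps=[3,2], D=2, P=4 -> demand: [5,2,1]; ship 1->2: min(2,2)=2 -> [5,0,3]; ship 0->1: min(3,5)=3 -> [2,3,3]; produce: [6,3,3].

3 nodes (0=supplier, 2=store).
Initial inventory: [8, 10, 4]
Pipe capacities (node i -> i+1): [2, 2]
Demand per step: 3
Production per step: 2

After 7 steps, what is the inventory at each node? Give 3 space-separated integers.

Step 1: demand=3,sold=3 ship[1->2]=2 ship[0->1]=2 prod=2 -> inv=[8 10 3]
Step 2: demand=3,sold=3 ship[1->2]=2 ship[0->1]=2 prod=2 -> inv=[8 10 2]
Step 3: demand=3,sold=2 ship[1->2]=2 ship[0->1]=2 prod=2 -> inv=[8 10 2]
Step 4: demand=3,sold=2 ship[1->2]=2 ship[0->1]=2 prod=2 -> inv=[8 10 2]
Step 5: demand=3,sold=2 ship[1->2]=2 ship[0->1]=2 prod=2 -> inv=[8 10 2]
Step 6: demand=3,sold=2 ship[1->2]=2 ship[0->1]=2 prod=2 -> inv=[8 10 2]
Step 7: demand=3,sold=2 ship[1->2]=2 ship[0->1]=2 prod=2 -> inv=[8 10 2]

8 10 2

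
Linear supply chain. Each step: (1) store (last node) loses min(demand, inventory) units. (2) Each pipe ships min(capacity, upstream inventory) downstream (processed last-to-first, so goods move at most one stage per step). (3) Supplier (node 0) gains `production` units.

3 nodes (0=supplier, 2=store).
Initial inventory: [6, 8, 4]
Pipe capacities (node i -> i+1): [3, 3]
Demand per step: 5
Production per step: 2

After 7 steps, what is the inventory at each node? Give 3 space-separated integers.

Step 1: demand=5,sold=4 ship[1->2]=3 ship[0->1]=3 prod=2 -> inv=[5 8 3]
Step 2: demand=5,sold=3 ship[1->2]=3 ship[0->1]=3 prod=2 -> inv=[4 8 3]
Step 3: demand=5,sold=3 ship[1->2]=3 ship[0->1]=3 prod=2 -> inv=[3 8 3]
Step 4: demand=5,sold=3 ship[1->2]=3 ship[0->1]=3 prod=2 -> inv=[2 8 3]
Step 5: demand=5,sold=3 ship[1->2]=3 ship[0->1]=2 prod=2 -> inv=[2 7 3]
Step 6: demand=5,sold=3 ship[1->2]=3 ship[0->1]=2 prod=2 -> inv=[2 6 3]
Step 7: demand=5,sold=3 ship[1->2]=3 ship[0->1]=2 prod=2 -> inv=[2 5 3]

2 5 3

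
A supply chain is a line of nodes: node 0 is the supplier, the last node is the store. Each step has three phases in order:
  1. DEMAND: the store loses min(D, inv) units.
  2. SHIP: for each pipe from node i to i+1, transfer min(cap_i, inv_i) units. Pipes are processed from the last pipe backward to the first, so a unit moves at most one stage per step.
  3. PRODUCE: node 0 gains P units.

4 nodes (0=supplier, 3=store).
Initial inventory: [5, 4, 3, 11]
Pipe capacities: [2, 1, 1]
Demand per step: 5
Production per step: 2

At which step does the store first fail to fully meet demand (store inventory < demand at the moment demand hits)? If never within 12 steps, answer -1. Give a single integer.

Step 1: demand=5,sold=5 ship[2->3]=1 ship[1->2]=1 ship[0->1]=2 prod=2 -> [5 5 3 7]
Step 2: demand=5,sold=5 ship[2->3]=1 ship[1->2]=1 ship[0->1]=2 prod=2 -> [5 6 3 3]
Step 3: demand=5,sold=3 ship[2->3]=1 ship[1->2]=1 ship[0->1]=2 prod=2 -> [5 7 3 1]
Step 4: demand=5,sold=1 ship[2->3]=1 ship[1->2]=1 ship[0->1]=2 prod=2 -> [5 8 3 1]
Step 5: demand=5,sold=1 ship[2->3]=1 ship[1->2]=1 ship[0->1]=2 prod=2 -> [5 9 3 1]
Step 6: demand=5,sold=1 ship[2->3]=1 ship[1->2]=1 ship[0->1]=2 prod=2 -> [5 10 3 1]
Step 7: demand=5,sold=1 ship[2->3]=1 ship[1->2]=1 ship[0->1]=2 prod=2 -> [5 11 3 1]
Step 8: demand=5,sold=1 ship[2->3]=1 ship[1->2]=1 ship[0->1]=2 prod=2 -> [5 12 3 1]
Step 9: demand=5,sold=1 ship[2->3]=1 ship[1->2]=1 ship[0->1]=2 prod=2 -> [5 13 3 1]
Step 10: demand=5,sold=1 ship[2->3]=1 ship[1->2]=1 ship[0->1]=2 prod=2 -> [5 14 3 1]
Step 11: demand=5,sold=1 ship[2->3]=1 ship[1->2]=1 ship[0->1]=2 prod=2 -> [5 15 3 1]
Step 12: demand=5,sold=1 ship[2->3]=1 ship[1->2]=1 ship[0->1]=2 prod=2 -> [5 16 3 1]
First stockout at step 3

3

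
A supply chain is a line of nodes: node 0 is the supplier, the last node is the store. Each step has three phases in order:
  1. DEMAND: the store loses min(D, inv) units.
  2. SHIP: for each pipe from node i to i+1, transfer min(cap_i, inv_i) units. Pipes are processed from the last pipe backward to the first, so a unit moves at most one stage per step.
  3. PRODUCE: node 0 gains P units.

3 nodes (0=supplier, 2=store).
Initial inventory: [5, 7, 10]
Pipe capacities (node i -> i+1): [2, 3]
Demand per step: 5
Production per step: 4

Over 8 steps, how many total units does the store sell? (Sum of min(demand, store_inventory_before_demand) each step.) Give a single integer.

Step 1: sold=5 (running total=5) -> [7 6 8]
Step 2: sold=5 (running total=10) -> [9 5 6]
Step 3: sold=5 (running total=15) -> [11 4 4]
Step 4: sold=4 (running total=19) -> [13 3 3]
Step 5: sold=3 (running total=22) -> [15 2 3]
Step 6: sold=3 (running total=25) -> [17 2 2]
Step 7: sold=2 (running total=27) -> [19 2 2]
Step 8: sold=2 (running total=29) -> [21 2 2]

Answer: 29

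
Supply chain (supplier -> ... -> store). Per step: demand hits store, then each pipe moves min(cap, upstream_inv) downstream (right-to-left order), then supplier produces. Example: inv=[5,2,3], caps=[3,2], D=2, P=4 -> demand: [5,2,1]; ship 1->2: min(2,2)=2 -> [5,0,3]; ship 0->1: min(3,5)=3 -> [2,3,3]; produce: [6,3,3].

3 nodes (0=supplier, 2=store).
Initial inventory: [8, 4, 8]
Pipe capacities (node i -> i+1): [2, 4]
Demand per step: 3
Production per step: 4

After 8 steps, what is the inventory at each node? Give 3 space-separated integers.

Step 1: demand=3,sold=3 ship[1->2]=4 ship[0->1]=2 prod=4 -> inv=[10 2 9]
Step 2: demand=3,sold=3 ship[1->2]=2 ship[0->1]=2 prod=4 -> inv=[12 2 8]
Step 3: demand=3,sold=3 ship[1->2]=2 ship[0->1]=2 prod=4 -> inv=[14 2 7]
Step 4: demand=3,sold=3 ship[1->2]=2 ship[0->1]=2 prod=4 -> inv=[16 2 6]
Step 5: demand=3,sold=3 ship[1->2]=2 ship[0->1]=2 prod=4 -> inv=[18 2 5]
Step 6: demand=3,sold=3 ship[1->2]=2 ship[0->1]=2 prod=4 -> inv=[20 2 4]
Step 7: demand=3,sold=3 ship[1->2]=2 ship[0->1]=2 prod=4 -> inv=[22 2 3]
Step 8: demand=3,sold=3 ship[1->2]=2 ship[0->1]=2 prod=4 -> inv=[24 2 2]

24 2 2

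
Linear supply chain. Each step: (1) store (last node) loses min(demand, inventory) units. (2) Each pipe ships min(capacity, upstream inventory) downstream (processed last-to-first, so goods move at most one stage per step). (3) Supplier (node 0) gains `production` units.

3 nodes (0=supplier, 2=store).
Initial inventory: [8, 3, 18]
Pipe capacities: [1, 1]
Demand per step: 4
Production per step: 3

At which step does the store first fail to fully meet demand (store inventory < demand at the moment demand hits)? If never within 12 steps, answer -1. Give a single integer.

Step 1: demand=4,sold=4 ship[1->2]=1 ship[0->1]=1 prod=3 -> [10 3 15]
Step 2: demand=4,sold=4 ship[1->2]=1 ship[0->1]=1 prod=3 -> [12 3 12]
Step 3: demand=4,sold=4 ship[1->2]=1 ship[0->1]=1 prod=3 -> [14 3 9]
Step 4: demand=4,sold=4 ship[1->2]=1 ship[0->1]=1 prod=3 -> [16 3 6]
Step 5: demand=4,sold=4 ship[1->2]=1 ship[0->1]=1 prod=3 -> [18 3 3]
Step 6: demand=4,sold=3 ship[1->2]=1 ship[0->1]=1 prod=3 -> [20 3 1]
Step 7: demand=4,sold=1 ship[1->2]=1 ship[0->1]=1 prod=3 -> [22 3 1]
Step 8: demand=4,sold=1 ship[1->2]=1 ship[0->1]=1 prod=3 -> [24 3 1]
Step 9: demand=4,sold=1 ship[1->2]=1 ship[0->1]=1 prod=3 -> [26 3 1]
Step 10: demand=4,sold=1 ship[1->2]=1 ship[0->1]=1 prod=3 -> [28 3 1]
Step 11: demand=4,sold=1 ship[1->2]=1 ship[0->1]=1 prod=3 -> [30 3 1]
Step 12: demand=4,sold=1 ship[1->2]=1 ship[0->1]=1 prod=3 -> [32 3 1]
First stockout at step 6

6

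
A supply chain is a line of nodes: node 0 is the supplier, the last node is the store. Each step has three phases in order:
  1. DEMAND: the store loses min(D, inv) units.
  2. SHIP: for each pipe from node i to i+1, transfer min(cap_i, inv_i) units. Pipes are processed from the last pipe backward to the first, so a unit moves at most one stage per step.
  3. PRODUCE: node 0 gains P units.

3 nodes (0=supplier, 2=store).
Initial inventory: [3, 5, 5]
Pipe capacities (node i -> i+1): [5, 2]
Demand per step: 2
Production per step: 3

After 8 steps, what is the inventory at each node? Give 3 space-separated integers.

Step 1: demand=2,sold=2 ship[1->2]=2 ship[0->1]=3 prod=3 -> inv=[3 6 5]
Step 2: demand=2,sold=2 ship[1->2]=2 ship[0->1]=3 prod=3 -> inv=[3 7 5]
Step 3: demand=2,sold=2 ship[1->2]=2 ship[0->1]=3 prod=3 -> inv=[3 8 5]
Step 4: demand=2,sold=2 ship[1->2]=2 ship[0->1]=3 prod=3 -> inv=[3 9 5]
Step 5: demand=2,sold=2 ship[1->2]=2 ship[0->1]=3 prod=3 -> inv=[3 10 5]
Step 6: demand=2,sold=2 ship[1->2]=2 ship[0->1]=3 prod=3 -> inv=[3 11 5]
Step 7: demand=2,sold=2 ship[1->2]=2 ship[0->1]=3 prod=3 -> inv=[3 12 5]
Step 8: demand=2,sold=2 ship[1->2]=2 ship[0->1]=3 prod=3 -> inv=[3 13 5]

3 13 5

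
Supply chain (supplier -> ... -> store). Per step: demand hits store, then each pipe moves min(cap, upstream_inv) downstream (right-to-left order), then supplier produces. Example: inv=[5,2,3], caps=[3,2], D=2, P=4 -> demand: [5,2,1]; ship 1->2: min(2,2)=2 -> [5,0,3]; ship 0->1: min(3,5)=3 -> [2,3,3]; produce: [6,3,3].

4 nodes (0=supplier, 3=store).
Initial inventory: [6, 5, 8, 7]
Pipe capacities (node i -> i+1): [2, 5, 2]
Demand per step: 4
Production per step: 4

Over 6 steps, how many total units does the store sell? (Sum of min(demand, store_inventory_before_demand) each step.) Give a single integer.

Step 1: sold=4 (running total=4) -> [8 2 11 5]
Step 2: sold=4 (running total=8) -> [10 2 11 3]
Step 3: sold=3 (running total=11) -> [12 2 11 2]
Step 4: sold=2 (running total=13) -> [14 2 11 2]
Step 5: sold=2 (running total=15) -> [16 2 11 2]
Step 6: sold=2 (running total=17) -> [18 2 11 2]

Answer: 17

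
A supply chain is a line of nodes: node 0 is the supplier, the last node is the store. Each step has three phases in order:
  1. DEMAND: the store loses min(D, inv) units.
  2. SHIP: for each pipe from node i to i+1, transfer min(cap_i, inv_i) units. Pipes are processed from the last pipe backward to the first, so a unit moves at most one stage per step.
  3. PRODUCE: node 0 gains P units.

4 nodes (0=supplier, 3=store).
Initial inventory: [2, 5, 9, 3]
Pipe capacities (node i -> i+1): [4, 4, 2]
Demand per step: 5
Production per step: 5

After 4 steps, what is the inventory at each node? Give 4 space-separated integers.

Step 1: demand=5,sold=3 ship[2->3]=2 ship[1->2]=4 ship[0->1]=2 prod=5 -> inv=[5 3 11 2]
Step 2: demand=5,sold=2 ship[2->3]=2 ship[1->2]=3 ship[0->1]=4 prod=5 -> inv=[6 4 12 2]
Step 3: demand=5,sold=2 ship[2->3]=2 ship[1->2]=4 ship[0->1]=4 prod=5 -> inv=[7 4 14 2]
Step 4: demand=5,sold=2 ship[2->3]=2 ship[1->2]=4 ship[0->1]=4 prod=5 -> inv=[8 4 16 2]

8 4 16 2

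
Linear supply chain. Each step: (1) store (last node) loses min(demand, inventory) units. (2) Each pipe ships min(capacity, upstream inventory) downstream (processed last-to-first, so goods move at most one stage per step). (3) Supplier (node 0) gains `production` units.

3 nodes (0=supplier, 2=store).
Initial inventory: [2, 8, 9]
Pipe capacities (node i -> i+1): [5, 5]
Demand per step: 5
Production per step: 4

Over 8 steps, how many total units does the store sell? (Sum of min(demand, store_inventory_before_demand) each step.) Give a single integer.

Answer: 39

Derivation:
Step 1: sold=5 (running total=5) -> [4 5 9]
Step 2: sold=5 (running total=10) -> [4 4 9]
Step 3: sold=5 (running total=15) -> [4 4 8]
Step 4: sold=5 (running total=20) -> [4 4 7]
Step 5: sold=5 (running total=25) -> [4 4 6]
Step 6: sold=5 (running total=30) -> [4 4 5]
Step 7: sold=5 (running total=35) -> [4 4 4]
Step 8: sold=4 (running total=39) -> [4 4 4]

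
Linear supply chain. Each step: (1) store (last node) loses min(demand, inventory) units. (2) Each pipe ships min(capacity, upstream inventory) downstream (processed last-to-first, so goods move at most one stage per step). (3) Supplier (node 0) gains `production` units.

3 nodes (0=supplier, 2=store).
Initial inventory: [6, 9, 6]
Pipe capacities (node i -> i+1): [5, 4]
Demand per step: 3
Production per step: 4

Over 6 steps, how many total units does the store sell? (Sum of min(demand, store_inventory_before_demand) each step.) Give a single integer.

Answer: 18

Derivation:
Step 1: sold=3 (running total=3) -> [5 10 7]
Step 2: sold=3 (running total=6) -> [4 11 8]
Step 3: sold=3 (running total=9) -> [4 11 9]
Step 4: sold=3 (running total=12) -> [4 11 10]
Step 5: sold=3 (running total=15) -> [4 11 11]
Step 6: sold=3 (running total=18) -> [4 11 12]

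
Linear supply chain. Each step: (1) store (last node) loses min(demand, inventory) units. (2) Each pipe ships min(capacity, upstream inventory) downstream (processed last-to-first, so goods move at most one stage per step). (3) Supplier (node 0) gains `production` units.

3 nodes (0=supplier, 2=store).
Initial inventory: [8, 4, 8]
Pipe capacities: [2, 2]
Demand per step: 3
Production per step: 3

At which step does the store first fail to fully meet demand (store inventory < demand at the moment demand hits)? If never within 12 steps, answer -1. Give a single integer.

Step 1: demand=3,sold=3 ship[1->2]=2 ship[0->1]=2 prod=3 -> [9 4 7]
Step 2: demand=3,sold=3 ship[1->2]=2 ship[0->1]=2 prod=3 -> [10 4 6]
Step 3: demand=3,sold=3 ship[1->2]=2 ship[0->1]=2 prod=3 -> [11 4 5]
Step 4: demand=3,sold=3 ship[1->2]=2 ship[0->1]=2 prod=3 -> [12 4 4]
Step 5: demand=3,sold=3 ship[1->2]=2 ship[0->1]=2 prod=3 -> [13 4 3]
Step 6: demand=3,sold=3 ship[1->2]=2 ship[0->1]=2 prod=3 -> [14 4 2]
Step 7: demand=3,sold=2 ship[1->2]=2 ship[0->1]=2 prod=3 -> [15 4 2]
Step 8: demand=3,sold=2 ship[1->2]=2 ship[0->1]=2 prod=3 -> [16 4 2]
Step 9: demand=3,sold=2 ship[1->2]=2 ship[0->1]=2 prod=3 -> [17 4 2]
Step 10: demand=3,sold=2 ship[1->2]=2 ship[0->1]=2 prod=3 -> [18 4 2]
Step 11: demand=3,sold=2 ship[1->2]=2 ship[0->1]=2 prod=3 -> [19 4 2]
Step 12: demand=3,sold=2 ship[1->2]=2 ship[0->1]=2 prod=3 -> [20 4 2]
First stockout at step 7

7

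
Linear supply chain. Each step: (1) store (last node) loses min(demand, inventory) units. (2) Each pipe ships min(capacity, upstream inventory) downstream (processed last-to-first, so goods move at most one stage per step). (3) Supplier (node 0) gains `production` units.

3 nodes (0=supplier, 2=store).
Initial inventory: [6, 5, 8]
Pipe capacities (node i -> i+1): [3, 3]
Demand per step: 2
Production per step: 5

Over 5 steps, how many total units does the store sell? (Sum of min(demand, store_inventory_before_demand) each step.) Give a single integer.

Step 1: sold=2 (running total=2) -> [8 5 9]
Step 2: sold=2 (running total=4) -> [10 5 10]
Step 3: sold=2 (running total=6) -> [12 5 11]
Step 4: sold=2 (running total=8) -> [14 5 12]
Step 5: sold=2 (running total=10) -> [16 5 13]

Answer: 10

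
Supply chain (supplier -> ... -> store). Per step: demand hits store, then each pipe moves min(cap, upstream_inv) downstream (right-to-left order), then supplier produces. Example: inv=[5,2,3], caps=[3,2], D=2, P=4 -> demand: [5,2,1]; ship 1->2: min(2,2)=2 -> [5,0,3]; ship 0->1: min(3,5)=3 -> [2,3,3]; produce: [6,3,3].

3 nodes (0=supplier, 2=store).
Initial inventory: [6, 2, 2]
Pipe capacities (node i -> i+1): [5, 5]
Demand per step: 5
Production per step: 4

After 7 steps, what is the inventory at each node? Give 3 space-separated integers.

Step 1: demand=5,sold=2 ship[1->2]=2 ship[0->1]=5 prod=4 -> inv=[5 5 2]
Step 2: demand=5,sold=2 ship[1->2]=5 ship[0->1]=5 prod=4 -> inv=[4 5 5]
Step 3: demand=5,sold=5 ship[1->2]=5 ship[0->1]=4 prod=4 -> inv=[4 4 5]
Step 4: demand=5,sold=5 ship[1->2]=4 ship[0->1]=4 prod=4 -> inv=[4 4 4]
Step 5: demand=5,sold=4 ship[1->2]=4 ship[0->1]=4 prod=4 -> inv=[4 4 4]
Step 6: demand=5,sold=4 ship[1->2]=4 ship[0->1]=4 prod=4 -> inv=[4 4 4]
Step 7: demand=5,sold=4 ship[1->2]=4 ship[0->1]=4 prod=4 -> inv=[4 4 4]

4 4 4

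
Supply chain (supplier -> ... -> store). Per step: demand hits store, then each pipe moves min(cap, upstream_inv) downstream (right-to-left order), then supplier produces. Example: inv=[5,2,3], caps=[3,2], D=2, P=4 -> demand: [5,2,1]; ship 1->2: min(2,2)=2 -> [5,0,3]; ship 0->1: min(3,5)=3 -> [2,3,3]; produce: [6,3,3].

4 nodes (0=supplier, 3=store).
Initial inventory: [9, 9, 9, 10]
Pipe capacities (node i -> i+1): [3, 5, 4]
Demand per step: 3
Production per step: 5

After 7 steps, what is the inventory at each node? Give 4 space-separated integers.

Step 1: demand=3,sold=3 ship[2->3]=4 ship[1->2]=5 ship[0->1]=3 prod=5 -> inv=[11 7 10 11]
Step 2: demand=3,sold=3 ship[2->3]=4 ship[1->2]=5 ship[0->1]=3 prod=5 -> inv=[13 5 11 12]
Step 3: demand=3,sold=3 ship[2->3]=4 ship[1->2]=5 ship[0->1]=3 prod=5 -> inv=[15 3 12 13]
Step 4: demand=3,sold=3 ship[2->3]=4 ship[1->2]=3 ship[0->1]=3 prod=5 -> inv=[17 3 11 14]
Step 5: demand=3,sold=3 ship[2->3]=4 ship[1->2]=3 ship[0->1]=3 prod=5 -> inv=[19 3 10 15]
Step 6: demand=3,sold=3 ship[2->3]=4 ship[1->2]=3 ship[0->1]=3 prod=5 -> inv=[21 3 9 16]
Step 7: demand=3,sold=3 ship[2->3]=4 ship[1->2]=3 ship[0->1]=3 prod=5 -> inv=[23 3 8 17]

23 3 8 17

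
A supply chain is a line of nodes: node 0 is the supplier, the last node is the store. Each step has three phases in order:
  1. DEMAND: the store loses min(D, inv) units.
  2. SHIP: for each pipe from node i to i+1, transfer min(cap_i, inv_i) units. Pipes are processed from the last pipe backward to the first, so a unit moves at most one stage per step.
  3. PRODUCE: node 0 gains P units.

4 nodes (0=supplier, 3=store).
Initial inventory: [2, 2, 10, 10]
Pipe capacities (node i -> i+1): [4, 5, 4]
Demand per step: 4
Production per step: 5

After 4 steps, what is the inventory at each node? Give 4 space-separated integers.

Step 1: demand=4,sold=4 ship[2->3]=4 ship[1->2]=2 ship[0->1]=2 prod=5 -> inv=[5 2 8 10]
Step 2: demand=4,sold=4 ship[2->3]=4 ship[1->2]=2 ship[0->1]=4 prod=5 -> inv=[6 4 6 10]
Step 3: demand=4,sold=4 ship[2->3]=4 ship[1->2]=4 ship[0->1]=4 prod=5 -> inv=[7 4 6 10]
Step 4: demand=4,sold=4 ship[2->3]=4 ship[1->2]=4 ship[0->1]=4 prod=5 -> inv=[8 4 6 10]

8 4 6 10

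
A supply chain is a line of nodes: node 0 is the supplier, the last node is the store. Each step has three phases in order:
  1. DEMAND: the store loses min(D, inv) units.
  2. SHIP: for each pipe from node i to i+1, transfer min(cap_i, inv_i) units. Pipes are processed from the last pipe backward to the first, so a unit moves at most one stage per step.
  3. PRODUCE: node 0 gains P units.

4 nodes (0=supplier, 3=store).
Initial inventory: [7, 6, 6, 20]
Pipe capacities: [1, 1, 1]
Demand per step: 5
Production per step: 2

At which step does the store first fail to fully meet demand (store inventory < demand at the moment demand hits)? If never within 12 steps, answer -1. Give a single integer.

Step 1: demand=5,sold=5 ship[2->3]=1 ship[1->2]=1 ship[0->1]=1 prod=2 -> [8 6 6 16]
Step 2: demand=5,sold=5 ship[2->3]=1 ship[1->2]=1 ship[0->1]=1 prod=2 -> [9 6 6 12]
Step 3: demand=5,sold=5 ship[2->3]=1 ship[1->2]=1 ship[0->1]=1 prod=2 -> [10 6 6 8]
Step 4: demand=5,sold=5 ship[2->3]=1 ship[1->2]=1 ship[0->1]=1 prod=2 -> [11 6 6 4]
Step 5: demand=5,sold=4 ship[2->3]=1 ship[1->2]=1 ship[0->1]=1 prod=2 -> [12 6 6 1]
Step 6: demand=5,sold=1 ship[2->3]=1 ship[1->2]=1 ship[0->1]=1 prod=2 -> [13 6 6 1]
Step 7: demand=5,sold=1 ship[2->3]=1 ship[1->2]=1 ship[0->1]=1 prod=2 -> [14 6 6 1]
Step 8: demand=5,sold=1 ship[2->3]=1 ship[1->2]=1 ship[0->1]=1 prod=2 -> [15 6 6 1]
Step 9: demand=5,sold=1 ship[2->3]=1 ship[1->2]=1 ship[0->1]=1 prod=2 -> [16 6 6 1]
Step 10: demand=5,sold=1 ship[2->3]=1 ship[1->2]=1 ship[0->1]=1 prod=2 -> [17 6 6 1]
Step 11: demand=5,sold=1 ship[2->3]=1 ship[1->2]=1 ship[0->1]=1 prod=2 -> [18 6 6 1]
Step 12: demand=5,sold=1 ship[2->3]=1 ship[1->2]=1 ship[0->1]=1 prod=2 -> [19 6 6 1]
First stockout at step 5

5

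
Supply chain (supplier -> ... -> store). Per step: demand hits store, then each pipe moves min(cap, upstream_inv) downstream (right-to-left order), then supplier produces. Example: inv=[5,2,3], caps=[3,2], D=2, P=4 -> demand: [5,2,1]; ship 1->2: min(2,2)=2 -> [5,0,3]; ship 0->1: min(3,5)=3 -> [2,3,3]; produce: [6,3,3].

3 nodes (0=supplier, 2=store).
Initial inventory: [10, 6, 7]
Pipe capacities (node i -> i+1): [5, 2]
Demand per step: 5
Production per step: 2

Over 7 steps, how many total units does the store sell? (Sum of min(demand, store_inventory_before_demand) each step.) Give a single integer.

Step 1: sold=5 (running total=5) -> [7 9 4]
Step 2: sold=4 (running total=9) -> [4 12 2]
Step 3: sold=2 (running total=11) -> [2 14 2]
Step 4: sold=2 (running total=13) -> [2 14 2]
Step 5: sold=2 (running total=15) -> [2 14 2]
Step 6: sold=2 (running total=17) -> [2 14 2]
Step 7: sold=2 (running total=19) -> [2 14 2]

Answer: 19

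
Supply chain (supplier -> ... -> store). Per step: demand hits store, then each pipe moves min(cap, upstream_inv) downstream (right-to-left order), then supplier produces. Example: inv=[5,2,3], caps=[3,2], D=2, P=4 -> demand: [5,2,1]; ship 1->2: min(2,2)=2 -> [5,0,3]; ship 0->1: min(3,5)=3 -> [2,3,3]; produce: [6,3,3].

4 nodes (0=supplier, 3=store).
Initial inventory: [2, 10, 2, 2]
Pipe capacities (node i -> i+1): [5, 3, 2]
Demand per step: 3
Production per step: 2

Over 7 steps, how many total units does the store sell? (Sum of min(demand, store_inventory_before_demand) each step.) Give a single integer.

Step 1: sold=2 (running total=2) -> [2 9 3 2]
Step 2: sold=2 (running total=4) -> [2 8 4 2]
Step 3: sold=2 (running total=6) -> [2 7 5 2]
Step 4: sold=2 (running total=8) -> [2 6 6 2]
Step 5: sold=2 (running total=10) -> [2 5 7 2]
Step 6: sold=2 (running total=12) -> [2 4 8 2]
Step 7: sold=2 (running total=14) -> [2 3 9 2]

Answer: 14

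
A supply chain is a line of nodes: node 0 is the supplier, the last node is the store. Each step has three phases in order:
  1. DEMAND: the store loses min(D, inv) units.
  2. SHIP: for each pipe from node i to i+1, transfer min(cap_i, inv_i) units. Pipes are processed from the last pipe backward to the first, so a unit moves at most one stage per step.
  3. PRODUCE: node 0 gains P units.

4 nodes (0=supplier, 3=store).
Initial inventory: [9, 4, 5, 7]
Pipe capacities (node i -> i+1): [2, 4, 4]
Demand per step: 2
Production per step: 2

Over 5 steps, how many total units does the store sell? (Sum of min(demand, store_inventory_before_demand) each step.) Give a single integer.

Answer: 10

Derivation:
Step 1: sold=2 (running total=2) -> [9 2 5 9]
Step 2: sold=2 (running total=4) -> [9 2 3 11]
Step 3: sold=2 (running total=6) -> [9 2 2 12]
Step 4: sold=2 (running total=8) -> [9 2 2 12]
Step 5: sold=2 (running total=10) -> [9 2 2 12]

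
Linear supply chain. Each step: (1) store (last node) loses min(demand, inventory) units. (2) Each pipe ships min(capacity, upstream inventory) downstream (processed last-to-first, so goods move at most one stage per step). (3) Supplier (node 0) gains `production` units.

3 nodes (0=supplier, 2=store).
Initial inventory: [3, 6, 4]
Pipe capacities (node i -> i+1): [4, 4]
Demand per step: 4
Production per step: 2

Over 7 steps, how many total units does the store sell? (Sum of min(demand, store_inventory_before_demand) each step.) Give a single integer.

Answer: 21

Derivation:
Step 1: sold=4 (running total=4) -> [2 5 4]
Step 2: sold=4 (running total=8) -> [2 3 4]
Step 3: sold=4 (running total=12) -> [2 2 3]
Step 4: sold=3 (running total=15) -> [2 2 2]
Step 5: sold=2 (running total=17) -> [2 2 2]
Step 6: sold=2 (running total=19) -> [2 2 2]
Step 7: sold=2 (running total=21) -> [2 2 2]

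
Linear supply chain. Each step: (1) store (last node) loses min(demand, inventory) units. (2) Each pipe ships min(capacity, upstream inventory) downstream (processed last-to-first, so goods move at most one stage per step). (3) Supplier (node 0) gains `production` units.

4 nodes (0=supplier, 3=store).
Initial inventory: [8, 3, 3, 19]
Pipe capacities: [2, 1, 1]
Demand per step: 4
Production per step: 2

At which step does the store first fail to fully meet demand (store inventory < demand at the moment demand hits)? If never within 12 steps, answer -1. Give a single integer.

Step 1: demand=4,sold=4 ship[2->3]=1 ship[1->2]=1 ship[0->1]=2 prod=2 -> [8 4 3 16]
Step 2: demand=4,sold=4 ship[2->3]=1 ship[1->2]=1 ship[0->1]=2 prod=2 -> [8 5 3 13]
Step 3: demand=4,sold=4 ship[2->3]=1 ship[1->2]=1 ship[0->1]=2 prod=2 -> [8 6 3 10]
Step 4: demand=4,sold=4 ship[2->3]=1 ship[1->2]=1 ship[0->1]=2 prod=2 -> [8 7 3 7]
Step 5: demand=4,sold=4 ship[2->3]=1 ship[1->2]=1 ship[0->1]=2 prod=2 -> [8 8 3 4]
Step 6: demand=4,sold=4 ship[2->3]=1 ship[1->2]=1 ship[0->1]=2 prod=2 -> [8 9 3 1]
Step 7: demand=4,sold=1 ship[2->3]=1 ship[1->2]=1 ship[0->1]=2 prod=2 -> [8 10 3 1]
Step 8: demand=4,sold=1 ship[2->3]=1 ship[1->2]=1 ship[0->1]=2 prod=2 -> [8 11 3 1]
Step 9: demand=4,sold=1 ship[2->3]=1 ship[1->2]=1 ship[0->1]=2 prod=2 -> [8 12 3 1]
Step 10: demand=4,sold=1 ship[2->3]=1 ship[1->2]=1 ship[0->1]=2 prod=2 -> [8 13 3 1]
Step 11: demand=4,sold=1 ship[2->3]=1 ship[1->2]=1 ship[0->1]=2 prod=2 -> [8 14 3 1]
Step 12: demand=4,sold=1 ship[2->3]=1 ship[1->2]=1 ship[0->1]=2 prod=2 -> [8 15 3 1]
First stockout at step 7

7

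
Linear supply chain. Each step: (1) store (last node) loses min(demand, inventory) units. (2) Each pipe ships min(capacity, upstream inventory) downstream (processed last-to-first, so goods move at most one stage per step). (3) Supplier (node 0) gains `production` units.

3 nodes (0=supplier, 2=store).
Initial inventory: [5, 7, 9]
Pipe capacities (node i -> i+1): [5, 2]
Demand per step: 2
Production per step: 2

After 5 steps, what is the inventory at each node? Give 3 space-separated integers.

Step 1: demand=2,sold=2 ship[1->2]=2 ship[0->1]=5 prod=2 -> inv=[2 10 9]
Step 2: demand=2,sold=2 ship[1->2]=2 ship[0->1]=2 prod=2 -> inv=[2 10 9]
Step 3: demand=2,sold=2 ship[1->2]=2 ship[0->1]=2 prod=2 -> inv=[2 10 9]
Step 4: demand=2,sold=2 ship[1->2]=2 ship[0->1]=2 prod=2 -> inv=[2 10 9]
Step 5: demand=2,sold=2 ship[1->2]=2 ship[0->1]=2 prod=2 -> inv=[2 10 9]

2 10 9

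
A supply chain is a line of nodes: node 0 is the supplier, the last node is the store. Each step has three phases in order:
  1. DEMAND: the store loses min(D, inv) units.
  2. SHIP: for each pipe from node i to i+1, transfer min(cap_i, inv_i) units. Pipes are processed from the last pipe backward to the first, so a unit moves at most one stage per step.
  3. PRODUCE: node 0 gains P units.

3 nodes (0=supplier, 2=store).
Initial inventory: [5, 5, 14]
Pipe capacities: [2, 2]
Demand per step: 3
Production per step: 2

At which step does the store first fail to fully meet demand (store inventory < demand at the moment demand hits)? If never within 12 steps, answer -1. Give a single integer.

Step 1: demand=3,sold=3 ship[1->2]=2 ship[0->1]=2 prod=2 -> [5 5 13]
Step 2: demand=3,sold=3 ship[1->2]=2 ship[0->1]=2 prod=2 -> [5 5 12]
Step 3: demand=3,sold=3 ship[1->2]=2 ship[0->1]=2 prod=2 -> [5 5 11]
Step 4: demand=3,sold=3 ship[1->2]=2 ship[0->1]=2 prod=2 -> [5 5 10]
Step 5: demand=3,sold=3 ship[1->2]=2 ship[0->1]=2 prod=2 -> [5 5 9]
Step 6: demand=3,sold=3 ship[1->2]=2 ship[0->1]=2 prod=2 -> [5 5 8]
Step 7: demand=3,sold=3 ship[1->2]=2 ship[0->1]=2 prod=2 -> [5 5 7]
Step 8: demand=3,sold=3 ship[1->2]=2 ship[0->1]=2 prod=2 -> [5 5 6]
Step 9: demand=3,sold=3 ship[1->2]=2 ship[0->1]=2 prod=2 -> [5 5 5]
Step 10: demand=3,sold=3 ship[1->2]=2 ship[0->1]=2 prod=2 -> [5 5 4]
Step 11: demand=3,sold=3 ship[1->2]=2 ship[0->1]=2 prod=2 -> [5 5 3]
Step 12: demand=3,sold=3 ship[1->2]=2 ship[0->1]=2 prod=2 -> [5 5 2]
No stockout in 12 steps

-1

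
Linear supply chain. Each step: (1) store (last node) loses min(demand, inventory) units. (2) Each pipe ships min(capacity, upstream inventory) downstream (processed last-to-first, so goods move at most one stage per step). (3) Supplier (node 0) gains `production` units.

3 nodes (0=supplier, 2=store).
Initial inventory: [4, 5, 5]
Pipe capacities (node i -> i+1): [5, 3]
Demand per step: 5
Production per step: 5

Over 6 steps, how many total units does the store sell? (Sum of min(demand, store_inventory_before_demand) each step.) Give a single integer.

Step 1: sold=5 (running total=5) -> [5 6 3]
Step 2: sold=3 (running total=8) -> [5 8 3]
Step 3: sold=3 (running total=11) -> [5 10 3]
Step 4: sold=3 (running total=14) -> [5 12 3]
Step 5: sold=3 (running total=17) -> [5 14 3]
Step 6: sold=3 (running total=20) -> [5 16 3]

Answer: 20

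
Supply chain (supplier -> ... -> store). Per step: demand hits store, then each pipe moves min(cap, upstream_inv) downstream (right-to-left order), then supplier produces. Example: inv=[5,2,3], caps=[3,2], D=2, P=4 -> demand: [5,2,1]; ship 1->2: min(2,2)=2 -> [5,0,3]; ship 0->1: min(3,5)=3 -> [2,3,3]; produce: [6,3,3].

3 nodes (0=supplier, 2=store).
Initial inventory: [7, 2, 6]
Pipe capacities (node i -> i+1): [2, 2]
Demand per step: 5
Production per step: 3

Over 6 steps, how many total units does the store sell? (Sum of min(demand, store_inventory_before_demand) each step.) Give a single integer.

Answer: 16

Derivation:
Step 1: sold=5 (running total=5) -> [8 2 3]
Step 2: sold=3 (running total=8) -> [9 2 2]
Step 3: sold=2 (running total=10) -> [10 2 2]
Step 4: sold=2 (running total=12) -> [11 2 2]
Step 5: sold=2 (running total=14) -> [12 2 2]
Step 6: sold=2 (running total=16) -> [13 2 2]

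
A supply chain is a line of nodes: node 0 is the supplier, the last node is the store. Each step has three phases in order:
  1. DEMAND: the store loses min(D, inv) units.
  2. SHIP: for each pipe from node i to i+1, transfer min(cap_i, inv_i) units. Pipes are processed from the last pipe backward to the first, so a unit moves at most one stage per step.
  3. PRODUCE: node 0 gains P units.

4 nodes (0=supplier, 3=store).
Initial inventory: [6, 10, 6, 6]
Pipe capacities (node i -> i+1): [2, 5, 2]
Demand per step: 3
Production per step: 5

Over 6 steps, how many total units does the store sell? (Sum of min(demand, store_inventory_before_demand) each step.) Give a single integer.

Answer: 16

Derivation:
Step 1: sold=3 (running total=3) -> [9 7 9 5]
Step 2: sold=3 (running total=6) -> [12 4 12 4]
Step 3: sold=3 (running total=9) -> [15 2 14 3]
Step 4: sold=3 (running total=12) -> [18 2 14 2]
Step 5: sold=2 (running total=14) -> [21 2 14 2]
Step 6: sold=2 (running total=16) -> [24 2 14 2]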